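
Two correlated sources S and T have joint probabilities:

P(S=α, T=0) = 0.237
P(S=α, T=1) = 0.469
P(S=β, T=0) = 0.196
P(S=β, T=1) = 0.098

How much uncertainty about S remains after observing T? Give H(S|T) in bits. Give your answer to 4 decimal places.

Marginals: p(S) = (0.7060, 0.2940), p(T) = (0.4330, 0.5670).
H(S|T) = Σ p(T) · H(S|T=·).
  T=0: p=0.4330, H(S|T=0) = 0.9935
  T=1: p=0.5670, H(S|T=1) = 0.6642
Weighted sum = 0.8068 bits.

0.8068 bits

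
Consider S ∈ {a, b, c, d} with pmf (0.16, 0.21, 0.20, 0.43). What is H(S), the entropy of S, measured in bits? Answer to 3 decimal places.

1.884 bits

H(S) = −Σ p·log₂ p.
  −(0.16)·log₂(0.16) = 0.4230
  −(0.21)·log₂(0.21) = 0.4728
  −(0.20)·log₂(0.20) = 0.4644
  −(0.43)·log₂(0.43) = 0.5236
Sum: 0.4230 + 0.4728 + 0.4644 + 0.5236 = 1.884 bits.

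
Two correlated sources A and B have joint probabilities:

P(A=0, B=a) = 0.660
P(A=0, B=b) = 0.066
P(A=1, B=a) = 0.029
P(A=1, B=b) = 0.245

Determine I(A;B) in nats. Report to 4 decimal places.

Marginals: p(A) = (0.7260, 0.2740), p(B) = (0.6890, 0.3110).
I(A;B) = H(A) + H(B) − H(A,B).
H(A) = 0.5872, H(B) = 0.6199, H(A,B) = 0.9009.
I(A;B) = 0.5872 + 0.6199 − 0.9009 = 0.3062 nats.

0.3062 nats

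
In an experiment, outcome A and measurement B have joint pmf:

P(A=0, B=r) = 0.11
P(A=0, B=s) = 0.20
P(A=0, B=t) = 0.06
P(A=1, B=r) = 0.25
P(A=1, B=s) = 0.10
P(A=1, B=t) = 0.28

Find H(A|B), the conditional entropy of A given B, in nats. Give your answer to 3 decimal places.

0.571 nats

Chain rule: H(A|B) = H(A,B) − H(B).
Marginals: p(A) = (0.3700, 0.6300), p(B) = (0.3600, 0.3000, 0.3400).
H(A,B) = 1.6668 nats; H(B) = 1.0958 nats.
H(A|B) = 1.6668 − 1.0958 = 0.571 nats.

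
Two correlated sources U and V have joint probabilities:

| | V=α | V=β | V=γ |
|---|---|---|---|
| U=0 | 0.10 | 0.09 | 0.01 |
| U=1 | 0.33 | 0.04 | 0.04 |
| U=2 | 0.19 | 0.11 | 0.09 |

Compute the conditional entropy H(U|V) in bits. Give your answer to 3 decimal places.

1.410 bits

Chain rule: H(U|V) = H(U,V) − H(V).
Marginals: p(U) = (0.2000, 0.4100, 0.3900), p(V) = (0.6200, 0.2400, 0.1400).
H(U,V) = 2.7288 bits; H(V) = 1.3188 bits.
H(U|V) = 2.7288 − 1.3188 = 1.410 bits.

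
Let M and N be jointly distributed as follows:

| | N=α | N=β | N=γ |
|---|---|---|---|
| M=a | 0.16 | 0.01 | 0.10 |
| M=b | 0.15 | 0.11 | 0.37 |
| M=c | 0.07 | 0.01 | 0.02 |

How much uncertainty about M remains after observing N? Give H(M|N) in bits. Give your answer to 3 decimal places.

1.144 bits

Chain rule: H(M|N) = H(M,N) − H(N).
Marginals: p(M) = (0.2700, 0.6300, 0.1000), p(N) = (0.3800, 0.1300, 0.4900).
H(M,N) = 2.5611 bits; H(N) = 1.4174 bits.
H(M|N) = 2.5611 − 1.4174 = 1.144 bits.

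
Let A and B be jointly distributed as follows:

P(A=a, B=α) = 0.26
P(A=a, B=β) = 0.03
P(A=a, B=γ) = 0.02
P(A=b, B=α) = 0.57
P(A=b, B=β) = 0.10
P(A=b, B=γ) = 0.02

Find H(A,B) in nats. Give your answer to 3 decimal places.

1.163 nats

H(A,B) = −Σ p(x,y)·ln p(x,y) over all 6 cells.
  cell (a,α): −0.26·ln0.26 = 0.3502
  cell (a,β): −0.03·ln0.03 = 0.1052
  cell (a,γ): −0.02·ln0.02 = 0.0782
  cell (b,α): −0.57·ln0.57 = 0.3204
  cell (b,β): −0.10·ln0.10 = 0.2303
  cell (b,γ): −0.02·ln0.02 = 0.0782
Sum = 1.163 nats.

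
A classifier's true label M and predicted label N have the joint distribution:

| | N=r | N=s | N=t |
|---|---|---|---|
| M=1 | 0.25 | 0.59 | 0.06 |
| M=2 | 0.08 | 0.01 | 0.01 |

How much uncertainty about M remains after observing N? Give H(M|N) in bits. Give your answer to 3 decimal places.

Marginals: p(M) = (0.9000, 0.1000), p(N) = (0.3300, 0.6000, 0.0700).
H(M|N) = Σ p(N) · H(M|N=·).
  N=r: p=0.3300, H(M|N=r) = 0.7990
  N=s: p=0.6000, H(M|N=s) = 0.1223
  N=t: p=0.0700, H(M|N=t) = 0.5917
Weighted sum = 0.378 bits.

0.378 bits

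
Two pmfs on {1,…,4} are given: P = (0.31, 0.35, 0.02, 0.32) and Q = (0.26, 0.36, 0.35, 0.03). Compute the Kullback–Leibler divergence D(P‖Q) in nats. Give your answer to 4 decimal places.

D(P‖Q) = Σ p·ln(p/q).
  0.31·ln(0.31/0.26) = 0.05453
  0.35·ln(0.35/0.36) = -0.00986
  0.02·ln(0.02/0.35) = -0.05724
  0.32·ln(0.32/0.03) = 0.75748
D(P‖Q) = 0.7449 nats.

0.7449 nats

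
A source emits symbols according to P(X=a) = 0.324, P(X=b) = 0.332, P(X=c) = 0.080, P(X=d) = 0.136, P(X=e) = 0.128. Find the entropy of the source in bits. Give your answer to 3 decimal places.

H(X) = −Σ p·log₂ p.
  −(0.324)·log₂(0.324) = 0.5268
  −(0.332)·log₂(0.332) = 0.5281
  −(0.080)·log₂(0.080) = 0.2915
  −(0.136)·log₂(0.136) = 0.3915
  −(0.128)·log₂(0.128) = 0.3796
Sum: 0.5268 + 0.5281 + 0.2915 + 0.3915 + 0.3796 = 2.118 bits.

2.118 bits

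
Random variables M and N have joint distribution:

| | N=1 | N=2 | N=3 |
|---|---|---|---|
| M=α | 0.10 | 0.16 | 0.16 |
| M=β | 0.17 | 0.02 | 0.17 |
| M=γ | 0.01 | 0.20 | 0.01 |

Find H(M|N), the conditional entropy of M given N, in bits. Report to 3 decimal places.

Chain rule: H(M|N) = H(M,N) − H(N).
Marginals: p(M) = (0.4200, 0.3600, 0.2200), p(N) = (0.2800, 0.3800, 0.3400).
H(M,N) = 2.7575 bits; H(N) = 1.5738 bits.
H(M|N) = 2.7575 − 1.5738 = 1.184 bits.

1.184 bits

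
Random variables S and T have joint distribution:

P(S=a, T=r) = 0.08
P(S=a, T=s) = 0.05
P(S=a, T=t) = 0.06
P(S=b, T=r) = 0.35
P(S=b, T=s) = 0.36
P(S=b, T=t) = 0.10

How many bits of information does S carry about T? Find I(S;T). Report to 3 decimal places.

0.031 bits

Marginals: p(S) = (0.1900, 0.8100), p(T) = (0.4300, 0.4100, 0.1600).
I(S;T) = H(S) + H(T) − H(S,T).
H(S) = 0.7015, H(T) = 1.4740, H(S,T) = 2.1440.
I(S;T) = 0.7015 + 1.4740 − 2.1440 = 0.031 bits.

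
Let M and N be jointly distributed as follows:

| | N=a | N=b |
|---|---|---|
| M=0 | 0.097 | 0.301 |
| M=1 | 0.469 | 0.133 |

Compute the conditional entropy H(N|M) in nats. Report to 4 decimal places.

0.5389 nats

Marginals: p(M) = (0.3980, 0.6020), p(N) = (0.5660, 0.4340).
H(N|M) = Σ p(M) · H(N|M=·).
  M=0: p=0.3980, H(N|M=0) = 0.5553
  M=1: p=0.6020, H(N|M=1) = 0.5281
Weighted sum = 0.5389 nats.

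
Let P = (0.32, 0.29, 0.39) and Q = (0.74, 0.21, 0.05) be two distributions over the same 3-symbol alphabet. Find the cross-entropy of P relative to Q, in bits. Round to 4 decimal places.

2.4775 bits

H(P,Q) = −Σ p·log₂ q.
  −0.32·log₂(0.74) = 0.13901
  −0.29·log₂(0.21) = 0.65295
  −0.39·log₂(0.05) = 1.68555
H(P,Q) = 2.4775 bits.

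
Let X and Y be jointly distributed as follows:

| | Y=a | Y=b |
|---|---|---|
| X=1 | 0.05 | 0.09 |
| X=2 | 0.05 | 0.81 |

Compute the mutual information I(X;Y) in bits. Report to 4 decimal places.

Marginals: p(X) = (0.1400, 0.8600), p(Y) = (0.1000, 0.9000).
I(X;Y) = Σ p(x,y)·log₂[p(x,y)/(p(x)p(y))].
  (1,a): 0.05·log₂(3.5714) = 0.09183
  (1,b): 0.09·log₂(0.7143) = -0.04369
  (2,a): 0.05·log₂(0.5814) = -0.03912
  (2,b): 0.81·log₂(1.0465) = 0.05313
Sum = 0.0621 bits.

0.0621 bits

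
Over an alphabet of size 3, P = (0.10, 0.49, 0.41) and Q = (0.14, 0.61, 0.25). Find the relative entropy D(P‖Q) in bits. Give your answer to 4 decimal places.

D(P‖Q) = Σ p·log₂(p/q).
  0.10·log₂(0.10/0.14) = -0.04854
  0.49·log₂(0.49/0.61) = -0.15485
  0.41·log₂(0.41/0.25) = 0.29262
D(P‖Q) = 0.0892 bits.

0.0892 bits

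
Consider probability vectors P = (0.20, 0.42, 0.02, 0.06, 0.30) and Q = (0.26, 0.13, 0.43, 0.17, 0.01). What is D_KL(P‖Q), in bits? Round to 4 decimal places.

1.9283 bits

D(P‖Q) = Σ p·log₂(p/q).
  0.20·log₂(0.20/0.26) = -0.07570
  0.42·log₂(0.42/0.13) = 0.71059
  0.02·log₂(0.02/0.43) = -0.08853
  0.06·log₂(0.06/0.17) = -0.09015
  0.30·log₂(0.30/0.01) = 1.47207
D(P‖Q) = 1.9283 bits.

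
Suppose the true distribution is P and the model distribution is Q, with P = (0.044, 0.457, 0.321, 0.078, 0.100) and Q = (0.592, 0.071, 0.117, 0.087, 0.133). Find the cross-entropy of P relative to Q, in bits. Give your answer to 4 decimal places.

H(P,Q) = −Σ p·log₂ q.
  −0.044·log₂(0.592) = 0.03328
  −0.457·log₂(0.071) = 1.74393
  −0.321·log₂(0.117) = 0.99363
  −0.078·log₂(0.087) = 0.27478
  −0.100·log₂(0.133) = 0.29105
H(P,Q) = 3.3367 bits.

3.3367 bits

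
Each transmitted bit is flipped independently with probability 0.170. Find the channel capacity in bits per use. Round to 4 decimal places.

Binary symmetric channel: C = 1 − h₂(ε) where h₂ is the binary entropy function.
h₂(0.170) = −0.170·log₂0.170 − 0.830·log₂0.830 = 0.6577.
C = 1 − 0.6577 = 0.3423 bits per channel use.

0.3423 bits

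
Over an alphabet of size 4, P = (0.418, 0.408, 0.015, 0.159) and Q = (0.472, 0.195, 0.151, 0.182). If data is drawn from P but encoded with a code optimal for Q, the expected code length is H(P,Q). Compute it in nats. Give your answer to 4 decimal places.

1.2801 nats

H(P,Q) = −Σ p·ln q.
  −0.418·ln(0.472) = 0.31382
  −0.408·ln(0.195) = 0.66698
  −0.015·ln(0.151) = 0.02836
  −0.159·ln(0.182) = 0.27090
H(P,Q) = 1.2801 nats.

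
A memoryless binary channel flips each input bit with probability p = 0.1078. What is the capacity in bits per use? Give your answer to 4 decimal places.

Binary symmetric channel: C = 1 − h₂(ε) where h₂ is the binary entropy function.
h₂(0.1078) = −0.1078·log₂0.1078 − 0.8922·log₂0.8922 = 0.4932.
C = 1 − 0.4932 = 0.5068 bits per channel use.

0.5068 bits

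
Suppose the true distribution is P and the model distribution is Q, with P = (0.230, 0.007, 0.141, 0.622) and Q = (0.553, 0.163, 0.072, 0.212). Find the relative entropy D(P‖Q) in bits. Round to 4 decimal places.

0.7797 bits

D(P‖Q) = Σ p·log₂(p/q).
  0.230·log₂(0.230/0.553) = -0.29110
  0.007·log₂(0.007/0.163) = -0.03179
  0.141·log₂(0.141/0.072) = 0.13672
  0.622·log₂(0.622/0.212) = 0.96587
D(P‖Q) = 0.7797 bits.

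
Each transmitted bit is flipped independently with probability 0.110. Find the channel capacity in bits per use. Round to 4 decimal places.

Binary symmetric channel: C = 1 − h₂(ε) where h₂ is the binary entropy function.
h₂(0.110) = −0.110·log₂0.110 − 0.890·log₂0.890 = 0.4999.
C = 1 − 0.4999 = 0.5001 bits per channel use.

0.5001 bits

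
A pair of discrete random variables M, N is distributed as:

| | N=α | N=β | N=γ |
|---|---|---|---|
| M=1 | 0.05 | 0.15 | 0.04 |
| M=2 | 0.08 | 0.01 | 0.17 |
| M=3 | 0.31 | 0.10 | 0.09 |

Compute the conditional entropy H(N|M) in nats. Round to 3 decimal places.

0.883 nats

Chain rule: H(N|M) = H(M,N) − H(M).
Marginals: p(M) = (0.2400, 0.2600, 0.5000), p(N) = (0.4400, 0.2600, 0.3000).
H(M,N) = 1.9225 nats; H(M) = 1.0393 nats.
H(N|M) = 1.9225 − 1.0393 = 0.883 nats.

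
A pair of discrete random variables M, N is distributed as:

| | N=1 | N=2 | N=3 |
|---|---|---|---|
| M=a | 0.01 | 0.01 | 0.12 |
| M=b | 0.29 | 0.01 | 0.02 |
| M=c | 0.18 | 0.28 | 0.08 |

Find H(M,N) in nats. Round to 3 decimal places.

H(M,N) = −Σ p(x,y)·ln p(x,y) over all 9 cells.
  cell (a,1): −0.01·ln0.01 = 0.0461
  cell (a,2): −0.01·ln0.01 = 0.0461
  cell (a,3): −0.12·ln0.12 = 0.2544
  cell (b,1): −0.29·ln0.29 = 0.3590
  cell (b,2): −0.01·ln0.01 = 0.0461
  cell (b,3): −0.02·ln0.02 = 0.0782
  cell (c,1): −0.18·ln0.18 = 0.3087
  cell (c,2): −0.28·ln0.28 = 0.3564
  cell (c,3): −0.08·ln0.08 = 0.2021
Sum = 1.697 nats.

1.697 nats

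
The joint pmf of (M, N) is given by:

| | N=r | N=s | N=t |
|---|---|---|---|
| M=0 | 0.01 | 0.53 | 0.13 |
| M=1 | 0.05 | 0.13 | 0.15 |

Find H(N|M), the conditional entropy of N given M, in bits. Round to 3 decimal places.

Chain rule: H(N|M) = H(M,N) − H(M).
Marginals: p(M) = (0.6700, 0.3300), p(N) = (0.0600, 0.6600, 0.2800).
H(M,N) = 1.9438 bits; H(M) = 0.9149 bits.
H(N|M) = 1.9438 − 0.9149 = 1.029 bits.

1.029 bits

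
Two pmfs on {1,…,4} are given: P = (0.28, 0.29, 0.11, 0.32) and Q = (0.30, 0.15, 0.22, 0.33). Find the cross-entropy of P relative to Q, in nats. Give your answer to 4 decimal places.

1.4086 nats

H(P,Q) = −Σ p·ln q.
  −0.28·ln(0.30) = 0.33711
  −0.29·ln(0.15) = 0.55016
  −0.11·ln(0.22) = 0.16655
  −0.32·ln(0.33) = 0.35477
H(P,Q) = 1.4086 nats.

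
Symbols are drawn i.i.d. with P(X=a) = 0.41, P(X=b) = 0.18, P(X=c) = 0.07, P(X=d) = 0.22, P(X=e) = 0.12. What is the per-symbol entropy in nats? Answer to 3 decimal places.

H(X) = −Σ p·ln p.
  −(0.41)·ln(0.41) = 0.3656
  −(0.18)·ln(0.18) = 0.3087
  −(0.07)·ln(0.07) = 0.1861
  −(0.22)·ln(0.22) = 0.3331
  −(0.12)·ln(0.12) = 0.2544
Sum: 0.3656 + 0.3087 + 0.1861 + 0.3331 + 0.2544 = 1.448 nats.

1.448 nats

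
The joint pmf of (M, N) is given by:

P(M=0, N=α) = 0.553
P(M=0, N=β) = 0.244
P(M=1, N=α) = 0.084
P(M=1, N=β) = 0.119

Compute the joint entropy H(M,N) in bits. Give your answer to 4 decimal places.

H(M,N) = −Σ p(x,y)·log₂ p(x,y) over all 4 cells.
  cell (0,α): −0.553·log₂0.553 = 0.47262
  cell (0,β): −0.244·log₂0.244 = 0.49655
  cell (1,α): −0.084·log₂0.084 = 0.30017
  cell (1,β): −0.119·log₂0.119 = 0.36545
Sum = 1.6348 bits.

1.6348 bits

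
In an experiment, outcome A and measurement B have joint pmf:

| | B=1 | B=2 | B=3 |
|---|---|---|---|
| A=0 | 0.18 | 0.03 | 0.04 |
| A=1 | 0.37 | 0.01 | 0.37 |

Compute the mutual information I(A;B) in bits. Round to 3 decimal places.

0.088 bits

Marginals: p(A) = (0.2500, 0.7500), p(B) = (0.5500, 0.0400, 0.4100).
I(A;B) = Σ p(x,y)·log₂[p(x,y)/(p(x)p(y))].
  (0,1): 0.18·log₂(1.3091) = 0.0699
  (0,2): 0.03·log₂(3.0000) = 0.0475
  (0,3): 0.04·log₂(0.3902) = -0.0543
  (1,1): 0.37·log₂(0.8970) = -0.0580
  (1,2): 0.01·log₂(0.3333) = -0.0158
  (1,3): 0.37·log₂(1.2033) = 0.0988
Sum = 0.088 bits.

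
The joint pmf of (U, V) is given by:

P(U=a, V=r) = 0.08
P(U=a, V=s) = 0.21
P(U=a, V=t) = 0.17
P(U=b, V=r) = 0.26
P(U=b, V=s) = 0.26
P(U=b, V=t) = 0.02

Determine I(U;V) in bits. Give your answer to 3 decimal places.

0.169 bits

Marginals: p(U) = (0.4600, 0.5400), p(V) = (0.3400, 0.4700, 0.1900).
I(U;V) = Σ p(x,y)·log₂[p(x,y)/(p(x)p(y))].
  (a,r): 0.08·log₂(0.5115) = -0.0774
  (a,s): 0.21·log₂(0.9713) = -0.0088
  (a,t): 0.17·log₂(1.9451) = 0.1632
  (b,r): 0.26·log₂(1.4161) = 0.1305
  (b,s): 0.26·log₂(1.0244) = 0.0091
  (b,t): 0.02·log₂(0.1949) = -0.0472
Sum = 0.169 bits.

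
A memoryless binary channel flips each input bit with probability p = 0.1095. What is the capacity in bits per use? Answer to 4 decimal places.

0.5016 bits

Binary symmetric channel: C = 1 − h₂(ε) where h₂ is the binary entropy function.
h₂(0.1095) = −0.1095·log₂0.1095 − 0.8905·log₂0.8905 = 0.4984.
C = 1 − 0.4984 = 0.5016 bits per channel use.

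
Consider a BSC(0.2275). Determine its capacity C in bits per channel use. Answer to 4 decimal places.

Binary symmetric channel: C = 1 − h₂(ε) where h₂ is the binary entropy function.
h₂(0.2275) = −0.2275·log₂0.2275 − 0.7725·log₂0.7725 = 0.7736.
C = 1 − 0.7736 = 0.2264 bits per channel use.

0.2264 bits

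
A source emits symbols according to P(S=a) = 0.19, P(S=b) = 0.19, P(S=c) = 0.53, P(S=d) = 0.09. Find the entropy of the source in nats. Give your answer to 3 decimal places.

H(S) = −Σ p·ln p.
  −(0.19)·ln(0.19) = 0.3155
  −(0.19)·ln(0.19) = 0.3155
  −(0.53)·ln(0.53) = 0.3365
  −(0.09)·ln(0.09) = 0.2167
Sum: 0.3155 + 0.3155 + 0.3365 + 0.2167 = 1.184 nats.

1.184 nats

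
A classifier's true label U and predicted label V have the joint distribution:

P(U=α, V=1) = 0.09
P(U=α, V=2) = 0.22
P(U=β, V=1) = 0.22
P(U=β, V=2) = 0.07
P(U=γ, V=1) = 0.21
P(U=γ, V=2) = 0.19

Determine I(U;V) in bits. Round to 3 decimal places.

Marginals: p(U) = (0.3100, 0.2900, 0.4000), p(V) = (0.5200, 0.4800).
I(U;V) = H(U) + H(V) − H(U,V).
H(U) = 1.5705, H(V) = 0.9988, H(U,V) = 2.4704.
I(U;V) = 1.5705 + 0.9988 − 2.4704 = 0.099 bits.

0.099 bits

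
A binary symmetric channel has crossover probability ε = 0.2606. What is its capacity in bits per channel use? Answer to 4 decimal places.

0.1723 bits

Binary symmetric channel: C = 1 − h₂(ε) where h₂ is the binary entropy function.
h₂(0.2606) = −0.2606·log₂0.2606 − 0.7394·log₂0.7394 = 0.8277.
C = 1 − 0.8277 = 0.1723 bits per channel use.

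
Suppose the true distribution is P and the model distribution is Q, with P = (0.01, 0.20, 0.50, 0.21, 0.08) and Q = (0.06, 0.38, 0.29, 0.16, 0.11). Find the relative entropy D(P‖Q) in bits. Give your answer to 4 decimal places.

0.2275 bits

D(P‖Q) = Σ p·log₂(p/q).
  0.01·log₂(0.01/0.06) = -0.02585
  0.20·log₂(0.20/0.38) = -0.18520
  0.50·log₂(0.50/0.29) = 0.39294
  0.21·log₂(0.21/0.16) = 0.08239
  0.08·log₂(0.08/0.11) = -0.03675
D(P‖Q) = 0.2275 bits.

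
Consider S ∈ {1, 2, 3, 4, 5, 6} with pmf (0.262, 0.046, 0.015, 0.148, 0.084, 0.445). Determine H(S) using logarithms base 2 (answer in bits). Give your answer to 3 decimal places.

2.029 bits

H(S) = −Σ p·log₂ p.
  −(0.262)·log₂(0.262) = 0.5063
  −(0.046)·log₂(0.046) = 0.2043
  −(0.015)·log₂(0.015) = 0.0909
  −(0.148)·log₂(0.148) = 0.4079
  −(0.084)·log₂(0.084) = 0.3002
  −(0.445)·log₂(0.445) = 0.5198
Sum: 0.5063 + 0.2043 + 0.0909 + 0.4079 + 0.3002 + 0.5198 = 2.029 bits.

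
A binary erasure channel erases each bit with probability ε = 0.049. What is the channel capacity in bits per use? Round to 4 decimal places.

Binary erasure channel: capacity C = 1 − ε.
C = 1 − 0.049 = 0.9510 bits per channel use.

0.9510 bits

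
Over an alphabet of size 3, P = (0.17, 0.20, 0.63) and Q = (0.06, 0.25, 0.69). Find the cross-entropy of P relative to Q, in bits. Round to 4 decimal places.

H(P,Q) = −Σ p·log₂ q.
  −0.17·log₂(0.06) = 0.69001
  −0.20·log₂(0.25) = 0.40000
  −0.63·log₂(0.69) = 0.33726
H(P,Q) = 1.4273 bits.

1.4273 bits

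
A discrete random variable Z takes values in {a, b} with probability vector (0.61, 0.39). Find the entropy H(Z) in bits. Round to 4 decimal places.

0.9648 bits

H(Z) = −Σ p·log₂ p.
  −(0.61)·log₂(0.61) = 0.43500
  −(0.39)·log₂(0.39) = 0.52980
Sum: 0.43500 + 0.52980 = 0.9648 bits.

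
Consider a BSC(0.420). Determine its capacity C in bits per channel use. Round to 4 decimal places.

0.0185 bits

Binary symmetric channel: C = 1 − h₂(ε) where h₂ is the binary entropy function.
h₂(0.420) = −0.420·log₂0.420 − 0.580·log₂0.580 = 0.9815.
C = 1 − 0.9815 = 0.0185 bits per channel use.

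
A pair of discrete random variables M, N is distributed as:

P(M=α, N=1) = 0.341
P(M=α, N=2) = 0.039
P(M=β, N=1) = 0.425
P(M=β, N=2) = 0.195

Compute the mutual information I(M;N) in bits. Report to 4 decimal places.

0.0466 bits

Marginals: p(M) = (0.3800, 0.6200), p(N) = (0.7660, 0.2340).
I(M;N) = Σ p(x,y)·log₂[p(x,y)/(p(x)p(y))].
  (α,1): 0.341·log₂(1.1715) = 0.07787
  (α,2): 0.039·log₂(0.4386) = -0.04637
  (β,1): 0.425·log₂(0.8949) = -0.06809
  (β,2): 0.195·log₂(1.3441) = 0.08319
Sum = 0.0466 bits.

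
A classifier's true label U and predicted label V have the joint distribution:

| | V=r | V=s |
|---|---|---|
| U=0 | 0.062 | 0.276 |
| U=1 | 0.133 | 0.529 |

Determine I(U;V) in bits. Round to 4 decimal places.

0.0003 bits

Marginals: p(U) = (0.3380, 0.6620), p(V) = (0.1950, 0.8050).
I(U;V) = H(U) + H(V) − H(U,V).
H(U) = 0.9229, H(V) = 0.7118, H(U,V) = 1.6344.
I(U;V) = 0.9229 + 0.7118 − 1.6344 = 0.0003 bits.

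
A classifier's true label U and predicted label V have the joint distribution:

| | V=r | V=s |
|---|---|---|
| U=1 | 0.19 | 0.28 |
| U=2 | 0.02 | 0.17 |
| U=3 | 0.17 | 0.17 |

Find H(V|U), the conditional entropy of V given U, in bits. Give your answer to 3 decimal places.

0.890 bits

Marginals: p(U) = (0.4700, 0.1900, 0.3400), p(V) = (0.3800, 0.6200).
H(V|U) = Σ p(U) · H(V|U=·).
  U=1: p=0.4700, H(V|U=1) = 0.9734
  U=2: p=0.1900, H(V|U=2) = 0.4855
  U=3: p=0.3400, H(V|U=3) = 1.0000
Weighted sum = 0.890 bits.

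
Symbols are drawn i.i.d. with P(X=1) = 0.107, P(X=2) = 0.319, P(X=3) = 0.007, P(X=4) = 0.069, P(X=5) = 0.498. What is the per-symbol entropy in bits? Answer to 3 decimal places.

1.688 bits

H(X) = −Σ p·log₂ p.
  −(0.107)·log₂(0.107) = 0.3450
  −(0.319)·log₂(0.319) = 0.5258
  −(0.007)·log₂(0.007) = 0.0501
  −(0.069)·log₂(0.069) = 0.2662
  −(0.498)·log₂(0.498) = 0.5009
Sum: 0.3450 + 0.5258 + 0.0501 + 0.2662 + 0.5009 = 1.688 bits.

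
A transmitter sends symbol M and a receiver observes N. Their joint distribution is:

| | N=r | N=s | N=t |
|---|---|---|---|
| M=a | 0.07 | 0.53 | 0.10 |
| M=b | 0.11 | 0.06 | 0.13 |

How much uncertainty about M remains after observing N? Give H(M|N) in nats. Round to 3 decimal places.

Chain rule: H(M|N) = H(M,N) − H(N).
Marginals: p(M) = (0.7000, 0.3000), p(N) = (0.1800, 0.5900, 0.2300).
H(M,N) = 1.4297 nats; H(N) = 0.9580 nats.
H(M|N) = 1.4297 − 0.9580 = 0.472 nats.

0.472 nats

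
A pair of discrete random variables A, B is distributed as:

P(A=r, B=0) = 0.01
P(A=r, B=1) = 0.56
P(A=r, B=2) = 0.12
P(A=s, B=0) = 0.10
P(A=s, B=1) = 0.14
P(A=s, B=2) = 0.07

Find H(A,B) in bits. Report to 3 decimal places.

H(A,B) = −Σ p(x,y)·log₂ p(x,y) over all 6 cells.
  cell (r,0): −0.01·log₂0.01 = 0.0664
  cell (r,1): −0.56·log₂0.56 = 0.4684
  cell (r,2): −0.12·log₂0.12 = 0.3671
  cell (s,0): −0.10·log₂0.10 = 0.3322
  cell (s,1): −0.14·log₂0.14 = 0.3971
  cell (s,2): −0.07·log₂0.07 = 0.2686
Sum = 1.900 bits.

1.900 bits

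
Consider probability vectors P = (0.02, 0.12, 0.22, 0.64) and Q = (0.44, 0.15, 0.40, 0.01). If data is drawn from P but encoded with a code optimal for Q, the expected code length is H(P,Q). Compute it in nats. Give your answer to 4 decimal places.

H(P,Q) = −Σ p·ln q.
  −0.02·ln(0.44) = 0.01642
  −0.12·ln(0.15) = 0.22765
  −0.22·ln(0.40) = 0.20158
  −0.64·ln(0.01) = 2.94731
H(P,Q) = 3.3930 nats.

3.3930 nats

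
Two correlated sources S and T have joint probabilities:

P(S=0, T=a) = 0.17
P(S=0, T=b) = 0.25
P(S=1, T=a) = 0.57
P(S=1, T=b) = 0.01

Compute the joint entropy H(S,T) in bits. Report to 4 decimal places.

H(S,T) = −Σ p(x,y)·log₂ p(x,y) over all 4 cells.
  cell (0,a): −0.17·log₂0.17 = 0.43459
  cell (0,b): −0.25·log₂0.25 = 0.50000
  cell (1,a): −0.57·log₂0.57 = 0.46225
  cell (1,b): −0.01·log₂0.01 = 0.06644
Sum = 1.4633 bits.

1.4633 bits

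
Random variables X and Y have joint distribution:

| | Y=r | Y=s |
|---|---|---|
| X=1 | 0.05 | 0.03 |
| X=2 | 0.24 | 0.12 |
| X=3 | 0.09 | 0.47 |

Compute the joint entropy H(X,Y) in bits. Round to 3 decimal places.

2.054 bits

H(X,Y) = −Σ p(x,y)·log₂ p(x,y) over all 6 cells.
  cell (1,r): −0.05·log₂0.05 = 0.2161
  cell (1,s): −0.03·log₂0.03 = 0.1518
  cell (2,r): −0.24·log₂0.24 = 0.4941
  cell (2,s): −0.12·log₂0.12 = 0.3671
  cell (3,r): −0.09·log₂0.09 = 0.3127
  cell (3,s): −0.47·log₂0.47 = 0.5120
Sum = 2.054 bits.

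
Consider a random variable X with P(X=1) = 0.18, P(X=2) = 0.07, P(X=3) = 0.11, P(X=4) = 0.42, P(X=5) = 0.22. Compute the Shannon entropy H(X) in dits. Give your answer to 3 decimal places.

H(X) = −Σ p·log₁₀ p.
  −(0.18)·log₁₀(0.18) = 0.1341
  −(0.07)·log₁₀(0.07) = 0.0808
  −(0.11)·log₁₀(0.11) = 0.1054
  −(0.42)·log₁₀(0.42) = 0.1582
  −(0.22)·log₁₀(0.22) = 0.1447
Sum: 0.1341 + 0.0808 + 0.1054 + 0.1582 + 0.1447 = 0.623 dits.

0.623 dits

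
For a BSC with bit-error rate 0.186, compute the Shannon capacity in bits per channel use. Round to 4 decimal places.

0.3070 bits

Binary symmetric channel: C = 1 − h₂(ε) where h₂ is the binary entropy function.
h₂(0.186) = −0.186·log₂0.186 − 0.814·log₂0.814 = 0.6930.
C = 1 − 0.6930 = 0.3070 bits per channel use.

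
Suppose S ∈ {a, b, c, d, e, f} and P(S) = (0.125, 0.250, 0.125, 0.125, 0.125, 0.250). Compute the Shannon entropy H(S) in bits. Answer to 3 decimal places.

H(S) = −Σ p·log₂ p.
  −(0.125)·log₂(0.125) = 0.3750
  −(0.250)·log₂(0.250) = 0.5000
  −(0.125)·log₂(0.125) = 0.3750
  −(0.125)·log₂(0.125) = 0.3750
  −(0.125)·log₂(0.125) = 0.3750
  −(0.250)·log₂(0.250) = 0.5000
Sum: 0.3750 + 0.5000 + 0.3750 + 0.3750 + 0.3750 + 0.5000 = 2.500 bits.

2.500 bits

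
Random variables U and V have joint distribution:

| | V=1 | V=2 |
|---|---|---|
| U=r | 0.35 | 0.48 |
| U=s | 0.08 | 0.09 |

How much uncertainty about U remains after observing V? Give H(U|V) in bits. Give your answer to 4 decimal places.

Marginals: p(U) = (0.8300, 0.1700), p(V) = (0.4300, 0.5700).
H(U|V) = Σ p(V) · H(U|V=·).
  V=1: p=0.4300, H(U|V=1) = 0.6931
  V=2: p=0.5700, H(U|V=2) = 0.6292
Weighted sum = 0.6567 bits.

0.6567 bits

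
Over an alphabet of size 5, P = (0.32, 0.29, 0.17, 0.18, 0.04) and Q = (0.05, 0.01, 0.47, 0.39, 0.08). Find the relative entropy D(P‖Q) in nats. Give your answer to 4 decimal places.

1.2308 nats

D(P‖Q) = Σ p·ln(p/q).
  0.32·ln(0.32/0.05) = 0.59402
  0.29·ln(0.29/0.01) = 0.97652
  0.17·ln(0.17/0.47) = -0.17288
  0.18·ln(0.18/0.39) = -0.13917
  0.04·ln(0.04/0.08) = -0.02773
D(P‖Q) = 1.2308 nats.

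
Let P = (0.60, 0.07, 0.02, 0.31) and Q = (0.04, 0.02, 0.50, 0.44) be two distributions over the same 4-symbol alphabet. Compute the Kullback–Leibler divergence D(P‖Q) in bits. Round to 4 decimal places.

2.2211 bits

D(P‖Q) = Σ p·log₂(p/q).
  0.60·log₂(0.60/0.04) = 2.34413
  0.07·log₂(0.07/0.02) = 0.12651
  0.02·log₂(0.02/0.50) = -0.09288
  0.31·log₂(0.31/0.44) = -0.15662
D(P‖Q) = 2.2211 bits.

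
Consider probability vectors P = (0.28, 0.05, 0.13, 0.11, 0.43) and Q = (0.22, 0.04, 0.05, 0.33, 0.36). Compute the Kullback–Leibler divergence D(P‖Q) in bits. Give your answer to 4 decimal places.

0.2286 bits

D(P‖Q) = Σ p·log₂(p/q).
  0.28·log₂(0.28/0.22) = 0.09742
  0.05·log₂(0.05/0.04) = 0.01610
  0.13·log₂(0.13/0.05) = 0.17921
  0.11·log₂(0.11/0.33) = -0.17435
  0.43·log₂(0.43/0.36) = 0.11023
D(P‖Q) = 0.2286 bits.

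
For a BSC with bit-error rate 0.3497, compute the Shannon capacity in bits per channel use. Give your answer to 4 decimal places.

0.0662 bits

Binary symmetric channel: C = 1 − h₂(ε) where h₂ is the binary entropy function.
h₂(0.3497) = −0.3497·log₂0.3497 − 0.6503·log₂0.6503 = 0.9338.
C = 1 − 0.9338 = 0.0662 bits per channel use.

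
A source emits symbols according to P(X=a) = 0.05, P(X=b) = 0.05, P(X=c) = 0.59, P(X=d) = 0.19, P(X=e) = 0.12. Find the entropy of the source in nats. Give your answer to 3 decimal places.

1.181 nats

H(X) = −Σ p·ln p.
  −(0.05)·ln(0.05) = 0.1498
  −(0.05)·ln(0.05) = 0.1498
  −(0.59)·ln(0.59) = 0.3113
  −(0.19)·ln(0.19) = 0.3155
  −(0.12)·ln(0.12) = 0.2544
Sum: 0.1498 + 0.1498 + 0.3113 + 0.3155 + 0.2544 = 1.181 nats.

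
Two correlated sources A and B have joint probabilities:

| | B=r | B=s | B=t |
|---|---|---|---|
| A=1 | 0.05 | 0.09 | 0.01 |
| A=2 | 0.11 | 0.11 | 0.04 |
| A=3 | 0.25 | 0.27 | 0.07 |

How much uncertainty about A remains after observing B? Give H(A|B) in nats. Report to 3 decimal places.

0.938 nats

Marginals: p(A) = (0.1500, 0.2600, 0.5900), p(B) = (0.4100, 0.4700, 0.1200).
H(A|B) = Σ p(B) · H(A|B=·).
  B=r: p=0.4100, H(A|B=r) = 0.9112
  B=s: p=0.4700, H(A|B=s) = 0.9748
  B=t: p=0.1200, H(A|B=t) = 0.8877
Weighted sum = 0.938 nats.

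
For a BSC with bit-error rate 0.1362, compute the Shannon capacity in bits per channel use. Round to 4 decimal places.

0.4258 bits

Binary symmetric channel: C = 1 − h₂(ε) where h₂ is the binary entropy function.
h₂(0.1362) = −0.1362·log₂0.1362 − 0.8638·log₂0.8638 = 0.5742.
C = 1 − 0.5742 = 0.4258 bits per channel use.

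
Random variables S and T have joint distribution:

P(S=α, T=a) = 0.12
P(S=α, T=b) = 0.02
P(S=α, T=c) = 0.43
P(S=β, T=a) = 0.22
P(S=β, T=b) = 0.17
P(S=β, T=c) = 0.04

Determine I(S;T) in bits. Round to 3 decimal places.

Marginals: p(S) = (0.5700, 0.4300), p(T) = (0.3400, 0.1900, 0.4700).
I(S;T) = Σ p(x,y)·log₂[p(x,y)/(p(x)p(y))].
  (α,a): 0.12·log₂(0.6192) = -0.0830
  (α,b): 0.02·log₂(0.1847) = -0.0487
  (α,c): 0.43·log₂(1.6051) = 0.2935
  (β,a): 0.22·log₂(1.5048) = 0.1297
  (β,b): 0.17·log₂(2.0808) = 0.1797
  (β,c): 0.04·log₂(0.1979) = -0.0935
Sum = 0.378 bits.

0.378 bits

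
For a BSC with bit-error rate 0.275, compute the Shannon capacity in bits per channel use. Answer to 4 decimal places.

0.1515 bits

Binary symmetric channel: C = 1 − h₂(ε) where h₂ is the binary entropy function.
h₂(0.275) = −0.275·log₂0.275 − 0.725·log₂0.725 = 0.8485.
C = 1 − 0.8485 = 0.1515 bits per channel use.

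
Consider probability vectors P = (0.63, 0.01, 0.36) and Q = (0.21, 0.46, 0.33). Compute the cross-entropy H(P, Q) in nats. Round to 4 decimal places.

H(P,Q) = −Σ p·ln q.
  −0.63·ln(0.21) = 0.98321
  −0.01·ln(0.46) = 0.00777
  −0.36·ln(0.33) = 0.39912
H(P,Q) = 1.3901 nats.

1.3901 nats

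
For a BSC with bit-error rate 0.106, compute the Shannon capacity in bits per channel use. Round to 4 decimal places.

Binary symmetric channel: C = 1 − h₂(ε) where h₂ is the binary entropy function.
h₂(0.106) = −0.106·log₂0.106 − 0.894·log₂0.894 = 0.4877.
C = 1 − 0.4877 = 0.5123 bits per channel use.

0.5123 bits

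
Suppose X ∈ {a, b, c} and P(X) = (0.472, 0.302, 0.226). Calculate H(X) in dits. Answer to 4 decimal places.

0.4569 dits

H(X) = −Σ p·log₁₀ p.
  −(0.472)·log₁₀(0.472) = 0.15390
  −(0.302)·log₁₀(0.302) = 0.15704
  −(0.226)·log₁₀(0.226) = 0.14597
Sum: 0.15390 + 0.15704 + 0.14597 = 0.4569 dits.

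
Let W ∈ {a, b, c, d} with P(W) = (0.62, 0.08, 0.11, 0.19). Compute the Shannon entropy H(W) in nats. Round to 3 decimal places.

H(W) = −Σ p·ln p.
  −(0.62)·ln(0.62) = 0.2964
  −(0.08)·ln(0.08) = 0.2021
  −(0.11)·ln(0.11) = 0.2428
  −(0.19)·ln(0.19) = 0.3155
Sum: 0.2964 + 0.2021 + 0.2428 + 0.3155 = 1.057 nats.

1.057 nats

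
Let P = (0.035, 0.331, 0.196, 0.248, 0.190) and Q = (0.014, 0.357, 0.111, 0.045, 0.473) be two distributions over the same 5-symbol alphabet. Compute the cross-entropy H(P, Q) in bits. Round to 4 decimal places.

2.6438 bits

H(P,Q) = −Σ p·log₂ q.
  −0.035·log₂(0.014) = 0.21555
  −0.331·log₂(0.357) = 0.49187
  −0.196·log₂(0.111) = 0.62159
  −0.248·log₂(0.045) = 1.10953
  −0.190·log₂(0.473) = 0.20522
H(P,Q) = 2.6438 bits.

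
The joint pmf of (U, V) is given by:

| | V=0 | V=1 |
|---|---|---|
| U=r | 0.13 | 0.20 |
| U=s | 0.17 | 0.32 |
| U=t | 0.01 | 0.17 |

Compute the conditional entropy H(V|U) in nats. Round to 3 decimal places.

Marginals: p(U) = (0.3300, 0.4900, 0.1800), p(V) = (0.3100, 0.6900).
H(V|U) = Σ p(U) · H(V|U=·).
  U=r: p=0.3300, H(V|U=r) = 0.6705
  U=s: p=0.4900, H(V|U=s) = 0.6455
  U=t: p=0.1800, H(V|U=t) = 0.2146
Weighted sum = 0.576 nats.

0.576 nats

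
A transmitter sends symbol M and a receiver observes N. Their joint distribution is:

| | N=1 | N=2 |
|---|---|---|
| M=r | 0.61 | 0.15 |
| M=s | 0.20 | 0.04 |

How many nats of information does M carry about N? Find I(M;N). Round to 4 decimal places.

0.0006 nats

Marginals: p(M) = (0.7600, 0.2400), p(N) = (0.8100, 0.1900).
I(M;N) = H(M) + H(N) − H(M,N).
H(M) = 0.5511, H(N) = 0.4862, H(M,N) = 1.0367.
I(M;N) = 0.5511 + 0.4862 − 1.0367 = 0.0006 nats.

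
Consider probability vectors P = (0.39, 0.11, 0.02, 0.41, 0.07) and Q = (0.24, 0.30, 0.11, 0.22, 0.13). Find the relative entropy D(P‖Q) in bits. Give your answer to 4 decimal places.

D(P‖Q) = Σ p·log₂(p/q).
  0.39·log₂(0.39/0.24) = 0.27317
  0.11·log₂(0.11/0.30) = -0.15922
  0.02·log₂(0.02/0.11) = -0.04919
  0.41·log₂(0.41/0.22) = 0.36823
  0.07·log₂(0.07/0.13) = -0.06252
D(P‖Q) = 0.3705 bits.

0.3705 bits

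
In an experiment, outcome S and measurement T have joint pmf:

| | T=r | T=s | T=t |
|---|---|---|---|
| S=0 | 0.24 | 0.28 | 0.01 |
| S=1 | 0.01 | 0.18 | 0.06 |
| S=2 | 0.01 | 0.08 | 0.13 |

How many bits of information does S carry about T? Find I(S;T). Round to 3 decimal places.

Marginals: p(S) = (0.5300, 0.2500, 0.2200), p(T) = (0.2600, 0.5400, 0.2000).
I(S;T) = H(S) + H(T) − H(S,T).
H(S) = 1.4660, H(T) = 1.4497, H(S,T) = 2.5707.
I(S;T) = 1.4660 + 1.4497 − 2.5707 = 0.345 bits.

0.345 bits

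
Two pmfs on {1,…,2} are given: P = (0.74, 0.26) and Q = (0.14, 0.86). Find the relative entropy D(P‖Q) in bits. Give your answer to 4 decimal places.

1.3288 bits

D(P‖Q) = Σ p·log₂(p/q).
  0.74·log₂(0.74/0.14) = 1.77755
  0.26·log₂(0.26/0.86) = -0.44871
D(P‖Q) = 1.3288 bits.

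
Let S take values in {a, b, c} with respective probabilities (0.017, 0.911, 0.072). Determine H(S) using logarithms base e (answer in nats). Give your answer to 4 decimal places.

H(S) = −Σ p·ln p.
  −(0.017)·ln(0.017) = 0.06927
  −(0.911)·ln(0.911) = 0.08492
  −(0.072)·ln(0.072) = 0.18944
Sum: 0.06927 + 0.08492 + 0.18944 = 0.3436 nats.

0.3436 nats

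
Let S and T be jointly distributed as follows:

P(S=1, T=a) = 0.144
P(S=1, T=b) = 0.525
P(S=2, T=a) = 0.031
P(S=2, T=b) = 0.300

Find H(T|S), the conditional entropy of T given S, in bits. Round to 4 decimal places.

Marginals: p(S) = (0.6690, 0.3310), p(T) = (0.1750, 0.8250).
H(T|S) = Σ p(S) · H(T|S=·).
  S=1: p=0.6690, H(T|S=1) = 0.7514
  S=2: p=0.3310, H(T|S=2) = 0.4486
Weighted sum = 0.6512 bits.

0.6512 bits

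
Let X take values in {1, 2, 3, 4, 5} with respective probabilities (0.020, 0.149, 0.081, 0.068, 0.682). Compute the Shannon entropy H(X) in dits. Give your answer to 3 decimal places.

H(X) = −Σ p·log₁₀ p.
  −(0.020)·log₁₀(0.020) = 0.0340
  −(0.149)·log₁₀(0.149) = 0.1232
  −(0.081)·log₁₀(0.081) = 0.0884
  −(0.068)·log₁₀(0.068) = 0.0794
  −(0.682)·log₁₀(0.682) = 0.1134
Sum: 0.0340 + 0.1232 + 0.0884 + 0.0794 + 0.1134 = 0.438 dits.

0.438 dits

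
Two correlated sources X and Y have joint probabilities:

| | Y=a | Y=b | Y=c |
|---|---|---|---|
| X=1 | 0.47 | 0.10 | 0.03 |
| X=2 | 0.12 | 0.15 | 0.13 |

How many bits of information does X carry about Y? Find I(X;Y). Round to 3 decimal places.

0.187 bits

Marginals: p(X) = (0.6000, 0.4000), p(Y) = (0.5900, 0.2500, 0.1600).
I(X;Y) = Σ p(x,y)·log₂[p(x,y)/(p(x)p(y))].
  (1,a): 0.47·log₂(1.3277) = 0.1922
  (1,b): 0.10·log₂(0.6667) = -0.0585
  (1,c): 0.03·log₂(0.3125) = -0.0503
  (2,a): 0.12·log₂(0.5085) = -0.1171
  (2,b): 0.15·log₂(1.5000) = 0.0877
  (2,c): 0.13·log₂(2.0312) = 0.1329
Sum = 0.187 bits.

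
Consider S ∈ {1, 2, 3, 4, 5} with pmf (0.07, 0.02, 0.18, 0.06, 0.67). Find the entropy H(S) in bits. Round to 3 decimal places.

1.457 bits

H(S) = −Σ p·log₂ p.
  −(0.07)·log₂(0.07) = 0.2686
  −(0.02)·log₂(0.02) = 0.1129
  −(0.18)·log₂(0.18) = 0.4453
  −(0.06)·log₂(0.06) = 0.2435
  −(0.67)·log₂(0.67) = 0.3871
Sum: 0.2686 + 0.1129 + 0.4453 + 0.2435 + 0.3871 = 1.457 bits.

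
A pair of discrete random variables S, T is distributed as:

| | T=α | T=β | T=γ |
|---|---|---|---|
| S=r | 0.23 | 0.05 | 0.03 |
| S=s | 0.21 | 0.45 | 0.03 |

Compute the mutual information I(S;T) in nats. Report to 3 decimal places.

Marginals: p(S) = (0.3100, 0.6900), p(T) = (0.4400, 0.5000, 0.0600).
I(S;T) = Σ p(x,y)·ln[p(x,y)/(p(x)p(y))].
  (r,α): 0.23·ln(1.6862) = 0.1202
  (r,β): 0.05·ln(0.3226) = -0.0566
  (r,γ): 0.03·ln(1.6129) = 0.0143
  (s,α): 0.21·ln(0.6917) = -0.0774
  (s,β): 0.45·ln(1.3043) = 0.1196
  (s,γ): 0.03·ln(0.7246) = -0.0097
Sum = 0.110 nats.

0.110 nats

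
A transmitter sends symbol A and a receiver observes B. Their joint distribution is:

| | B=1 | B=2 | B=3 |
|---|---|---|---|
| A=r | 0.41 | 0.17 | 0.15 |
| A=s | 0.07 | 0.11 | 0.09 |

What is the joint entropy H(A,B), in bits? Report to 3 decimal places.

H(A,B) = −Σ p(x,y)·log₂ p(x,y) over all 6 cells.
  cell (r,1): −0.41·log₂0.41 = 0.5274
  cell (r,2): −0.17·log₂0.17 = 0.4346
  cell (r,3): −0.15·log₂0.15 = 0.4105
  cell (s,1): −0.07·log₂0.07 = 0.2686
  cell (s,2): −0.11·log₂0.11 = 0.3503
  cell (s,3): −0.09·log₂0.09 = 0.3127
Sum = 2.304 bits.

2.304 bits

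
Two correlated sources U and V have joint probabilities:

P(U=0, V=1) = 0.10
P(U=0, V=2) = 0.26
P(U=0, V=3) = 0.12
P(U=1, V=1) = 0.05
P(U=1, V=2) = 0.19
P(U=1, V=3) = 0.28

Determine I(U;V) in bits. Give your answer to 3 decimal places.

Marginals: p(U) = (0.4800, 0.5200), p(V) = (0.1500, 0.4500, 0.4000).
I(U;V) = H(U) + H(V) − H(U,V).
H(U) = 0.9988, H(V) = 1.4577, H(U,V) = 2.3901.
I(U;V) = 0.9988 + 1.4577 − 2.3901 = 0.066 bits.

0.066 bits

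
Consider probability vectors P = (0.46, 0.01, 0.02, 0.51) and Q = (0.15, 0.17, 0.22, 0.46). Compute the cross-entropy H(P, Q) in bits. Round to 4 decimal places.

H(P,Q) = −Σ p·log₂ q.
  −0.46·log₂(0.15) = 1.25900
  −0.01·log₂(0.17) = 0.02556
  −0.02·log₂(0.22) = 0.04369
  −0.51·log₂(0.46) = 0.57135
H(P,Q) = 1.8996 bits.

1.8996 bits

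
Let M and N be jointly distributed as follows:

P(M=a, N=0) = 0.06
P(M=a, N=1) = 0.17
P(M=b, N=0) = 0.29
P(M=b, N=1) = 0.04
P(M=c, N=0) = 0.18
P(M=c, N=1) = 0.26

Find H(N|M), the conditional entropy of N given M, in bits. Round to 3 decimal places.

Marginals: p(M) = (0.2300, 0.3300, 0.4400), p(N) = (0.5300, 0.4700).
H(N|M) = Σ p(M) · H(N|M=·).
  M=a: p=0.2300, H(N|M=a) = 0.8281
  M=b: p=0.3300, H(N|M=b) = 0.5328
  M=c: p=0.4400, H(N|M=c) = 0.9760
Weighted sum = 0.796 bits.

0.796 bits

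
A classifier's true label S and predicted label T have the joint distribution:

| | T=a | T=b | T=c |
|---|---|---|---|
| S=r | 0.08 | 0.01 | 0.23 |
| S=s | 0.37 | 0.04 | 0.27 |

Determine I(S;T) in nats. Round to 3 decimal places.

0.046 nats

Marginals: p(S) = (0.3200, 0.6800), p(T) = (0.4500, 0.0500, 0.5000).
I(S;T) = H(S) + H(T) − H(S,T).
H(S) = 0.6269, H(T) = 0.8557, H(S,T) = 1.4363.
I(S;T) = 0.6269 + 0.8557 − 1.4363 = 0.046 nats.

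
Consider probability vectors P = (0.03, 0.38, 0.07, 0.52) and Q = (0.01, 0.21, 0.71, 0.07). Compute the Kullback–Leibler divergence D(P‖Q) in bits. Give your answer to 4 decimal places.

D(P‖Q) = Σ p·log₂(p/q).
  0.03·log₂(0.03/0.01) = 0.04755
  0.38·log₂(0.38/0.21) = 0.32513
  0.07·log₂(0.07/0.71) = -0.23397
  0.52·log₂(0.52/0.07) = 1.50440
D(P‖Q) = 1.6431 bits.

1.6431 bits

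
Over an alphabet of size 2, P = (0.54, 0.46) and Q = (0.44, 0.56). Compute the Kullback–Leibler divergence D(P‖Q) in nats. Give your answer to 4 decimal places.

D(P‖Q) = Σ p·ln(p/q).
  0.54·ln(0.54/0.44) = 0.11059
  0.46·ln(0.46/0.56) = -0.09049
D(P‖Q) = 0.0201 nats.

0.0201 nats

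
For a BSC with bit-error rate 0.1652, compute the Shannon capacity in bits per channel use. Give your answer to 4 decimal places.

0.3534 bits

Binary symmetric channel: C = 1 − h₂(ε) where h₂ is the binary entropy function.
h₂(0.1652) = −0.1652·log₂0.1652 − 0.8348·log₂0.8348 = 0.6466.
C = 1 − 0.6466 = 0.3534 bits per channel use.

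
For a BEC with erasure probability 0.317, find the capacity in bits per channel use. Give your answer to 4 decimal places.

Binary erasure channel: capacity C = 1 − ε.
C = 1 − 0.317 = 0.6830 bits per channel use.

0.6830 bits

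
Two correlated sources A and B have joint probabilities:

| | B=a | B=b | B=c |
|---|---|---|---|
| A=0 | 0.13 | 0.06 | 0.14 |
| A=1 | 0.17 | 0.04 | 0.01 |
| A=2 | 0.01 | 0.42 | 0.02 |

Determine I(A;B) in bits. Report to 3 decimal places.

Marginals: p(A) = (0.3300, 0.2200, 0.4500), p(B) = (0.3100, 0.5200, 0.1700).
I(A;B) = H(A) + H(B) − H(A,B).
H(A) = 1.5268, H(B) = 1.4490, H(A,B) = 2.4150.
I(A;B) = 1.5268 + 1.4490 − 2.4150 = 0.561 bits.

0.561 bits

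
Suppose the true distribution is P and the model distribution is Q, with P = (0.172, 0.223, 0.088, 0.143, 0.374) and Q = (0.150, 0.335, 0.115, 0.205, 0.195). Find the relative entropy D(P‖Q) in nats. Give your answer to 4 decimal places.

D(P‖Q) = Σ p·ln(p/q).
  0.172·ln(0.172/0.150) = 0.02354
  0.223·ln(0.223/0.335) = -0.09075
  0.088·ln(0.088/0.115) = -0.02355
  0.143·ln(0.143/0.205) = -0.05150
  0.374·ln(0.374/0.195) = 0.24357
D(P‖Q) = 0.1013 nats.

0.1013 nats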